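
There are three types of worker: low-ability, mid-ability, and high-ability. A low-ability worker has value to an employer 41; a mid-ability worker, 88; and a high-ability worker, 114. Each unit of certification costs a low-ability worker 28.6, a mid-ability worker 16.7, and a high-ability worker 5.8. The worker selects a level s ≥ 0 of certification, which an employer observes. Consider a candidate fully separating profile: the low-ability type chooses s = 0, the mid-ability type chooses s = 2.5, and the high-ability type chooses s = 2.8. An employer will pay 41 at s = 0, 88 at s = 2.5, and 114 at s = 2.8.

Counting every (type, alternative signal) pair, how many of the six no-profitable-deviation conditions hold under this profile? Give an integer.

High-ability (own payoff 114 − 5.8×2.8 = 97.76): to s=0 gives 41 → no gain ✓; to s=2.5 gives 88 − 5.8×2.5 = 73.5 → no gain ✓.
Low-ability (own payoff 41): to s=2.5 gives 88 − 28.6×2.5 = 16.5 → no gain ✓; to s=2.8 gives 114 − 28.6×2.8 = 33.92 → no gain ✓.
Mid-ability (own payoff 88 − 16.7×2.5 = 46.25): to s=0 gives 41 → no gain ✓; to s=2.8 gives 114 − 16.7×2.8 = 67.24 → profitable ✗.
5 of the 6 constraints hold; not an equilibrium.

5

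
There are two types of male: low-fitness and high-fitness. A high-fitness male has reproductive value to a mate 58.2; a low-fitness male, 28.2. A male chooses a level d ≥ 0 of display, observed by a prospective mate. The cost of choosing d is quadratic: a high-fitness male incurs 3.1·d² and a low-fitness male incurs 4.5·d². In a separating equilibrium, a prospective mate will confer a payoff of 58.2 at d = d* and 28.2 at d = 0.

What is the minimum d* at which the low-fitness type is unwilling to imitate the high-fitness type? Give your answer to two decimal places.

2.58

The low-fitness type at d = 0 receives 28.2; imitating at d* yields 58.2 − 4.5·d*².
Indifference: 28.2 = 58.2 − 4.5·d*², so d*² = (58.2 − 28.2) / 4.5 ≈ 6.6667.
d* = √6.6667 ≈ 2.58.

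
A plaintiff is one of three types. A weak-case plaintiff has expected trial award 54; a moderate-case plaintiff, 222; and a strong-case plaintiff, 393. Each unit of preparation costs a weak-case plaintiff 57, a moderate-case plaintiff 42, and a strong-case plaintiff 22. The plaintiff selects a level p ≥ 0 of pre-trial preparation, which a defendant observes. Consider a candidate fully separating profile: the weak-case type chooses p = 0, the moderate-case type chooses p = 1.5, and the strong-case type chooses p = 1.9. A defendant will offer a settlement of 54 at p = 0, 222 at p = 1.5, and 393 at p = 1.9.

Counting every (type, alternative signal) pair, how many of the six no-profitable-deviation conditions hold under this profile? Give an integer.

Weak-case (own payoff 54): to p=1.5 gives 222 − 57×1.5 = 136.5 → profitable ✗; to p=1.9 gives 393 − 57×1.9 = 284.7 → profitable ✗.
Moderate-case (own payoff 222 − 42×1.5 = 159): to p=0 gives 54 → no gain ✓; to p=1.9 gives 393 − 42×1.9 = 313.2 → profitable ✗.
Strong-case (own payoff 393 − 22×1.9 = 351.2): to p=0 gives 54 → no gain ✓; to p=1.5 gives 222 − 22×1.5 = 189 → no gain ✓.
3 of the 6 constraints hold; not an equilibrium.

3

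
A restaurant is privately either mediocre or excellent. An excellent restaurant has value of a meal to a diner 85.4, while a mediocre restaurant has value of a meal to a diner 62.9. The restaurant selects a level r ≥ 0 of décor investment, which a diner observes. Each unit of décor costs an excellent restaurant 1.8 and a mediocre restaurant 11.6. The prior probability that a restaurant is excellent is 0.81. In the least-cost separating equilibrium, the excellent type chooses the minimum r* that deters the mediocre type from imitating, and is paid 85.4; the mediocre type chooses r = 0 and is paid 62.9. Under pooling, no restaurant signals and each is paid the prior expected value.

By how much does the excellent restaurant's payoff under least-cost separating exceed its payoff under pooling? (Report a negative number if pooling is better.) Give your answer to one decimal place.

0.8

Least-cost separating signal: r* solves 62.9 = 85.4 − 11.6·r*, so r* = (85.4 − 62.9)/11.6 ≈ 1.9397.
Excellent type's separating payoff: 85.4 − 1.8 × r* = 85.4 − 1.8 × (85.4 − 62.9)/11.6 = 85.4 − 40.5/11.6 ≈ 81.909.
Pooling payoff: 0.81 × 85.4 + 0.19 × 62.9 = 81.125.
Difference: 81.909 − 81.125 = 0.784, i.e. 0.8 to one decimal place.
The excellent type prefers to separate.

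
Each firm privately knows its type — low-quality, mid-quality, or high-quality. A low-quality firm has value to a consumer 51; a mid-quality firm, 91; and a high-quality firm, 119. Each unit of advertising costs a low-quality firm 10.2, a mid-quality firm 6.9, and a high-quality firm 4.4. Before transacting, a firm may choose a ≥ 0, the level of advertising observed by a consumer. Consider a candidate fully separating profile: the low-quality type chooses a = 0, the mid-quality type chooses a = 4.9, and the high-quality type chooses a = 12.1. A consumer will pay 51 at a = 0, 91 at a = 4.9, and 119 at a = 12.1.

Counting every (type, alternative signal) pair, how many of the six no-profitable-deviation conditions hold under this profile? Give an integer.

5

Low-quality (own payoff 51): to a=4.9 gives 91 − 10.2×4.9 = 41.02 → no gain ✓; to a=12.1 gives 119 − 10.2×12.1 = -4.42 → no gain ✓.
Mid-quality (own payoff 91 − 6.9×4.9 = 57.19): to a=0 gives 51 → no gain ✓; to a=12.1 gives 119 − 6.9×12.1 = 35.51 → no gain ✓.
High-quality (own payoff 119 − 4.4×12.1 = 65.76): to a=0 gives 51 → no gain ✓; to a=4.9 gives 91 − 4.4×4.9 = 69.44 → profitable ✗.
5 of the 6 constraints hold; not an equilibrium.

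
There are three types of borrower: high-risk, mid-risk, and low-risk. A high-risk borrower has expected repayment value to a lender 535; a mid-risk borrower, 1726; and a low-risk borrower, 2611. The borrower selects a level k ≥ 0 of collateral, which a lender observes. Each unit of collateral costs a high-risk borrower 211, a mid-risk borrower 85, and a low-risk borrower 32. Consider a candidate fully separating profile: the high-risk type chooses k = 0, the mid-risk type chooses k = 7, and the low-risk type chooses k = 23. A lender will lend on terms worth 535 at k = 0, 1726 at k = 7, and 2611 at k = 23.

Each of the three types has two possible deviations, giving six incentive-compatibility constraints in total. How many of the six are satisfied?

6

Low-risk (own payoff 2611 − 32×23 = 1875): to k=0 gives 535 → no gain ✓; to k=7 gives 1726 − 32×7 = 1502 → no gain ✓.
Mid-risk (own payoff 1726 − 85×7 = 1131): to k=0 gives 535 → no gain ✓; to k=23 gives 2611 − 85×23 = 656 → no gain ✓.
High-risk (own payoff 535): to k=7 gives 1726 − 211×7 = 249 → no gain ✓; to k=23 gives 2611 − 211×23 = -2242 → no gain ✓.
6 of the 6 constraints hold; this profile is a separating equilibrium.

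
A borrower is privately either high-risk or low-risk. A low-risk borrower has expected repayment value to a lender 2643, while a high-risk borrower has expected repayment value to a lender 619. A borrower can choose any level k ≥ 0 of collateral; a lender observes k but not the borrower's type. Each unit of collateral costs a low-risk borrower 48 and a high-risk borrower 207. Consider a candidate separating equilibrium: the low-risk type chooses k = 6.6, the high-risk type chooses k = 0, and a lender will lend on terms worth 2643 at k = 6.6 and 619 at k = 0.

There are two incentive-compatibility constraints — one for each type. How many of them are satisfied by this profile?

Low-risk type: signal → 2643 − 48 × 6.6 = 2326.2; deviate to 0 → 619. IC holds (2326.2 ≥ 619).
High-risk type: stay at 0 → 619; mimic → 2643 − 207 × 6.6 = 1276.8. IC fails (619 < 1276.8).
1 of 2 constraints hold, so this profile is not an equilibrium.

1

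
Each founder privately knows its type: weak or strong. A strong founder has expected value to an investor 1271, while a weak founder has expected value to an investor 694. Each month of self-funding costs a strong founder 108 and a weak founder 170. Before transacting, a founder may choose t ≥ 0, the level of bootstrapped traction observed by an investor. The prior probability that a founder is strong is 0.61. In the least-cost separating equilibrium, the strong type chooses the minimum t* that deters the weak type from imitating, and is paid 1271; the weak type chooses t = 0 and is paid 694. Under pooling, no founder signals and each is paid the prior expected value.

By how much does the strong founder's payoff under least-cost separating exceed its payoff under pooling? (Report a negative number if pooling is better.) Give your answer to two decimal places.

-141.53

Least-cost separating signal: t* solves 694 = 1271 − 170·t*, so t* = (1271 − 694)/170 ≈ 3.3941.
Strong type's separating payoff: 1271 − 108 × t* = 1271 − 108 × (1271 − 694)/170 = 1271 − 62316/170 ≈ 904.4353.
Pooling payoff: 0.61 × 1271 + 0.39 × 694 = 1045.97.
Difference: 904.4353 − 1045.97 = -141.5347, i.e. -141.53 to two decimal places.
The strong type would prefer the pooling outcome.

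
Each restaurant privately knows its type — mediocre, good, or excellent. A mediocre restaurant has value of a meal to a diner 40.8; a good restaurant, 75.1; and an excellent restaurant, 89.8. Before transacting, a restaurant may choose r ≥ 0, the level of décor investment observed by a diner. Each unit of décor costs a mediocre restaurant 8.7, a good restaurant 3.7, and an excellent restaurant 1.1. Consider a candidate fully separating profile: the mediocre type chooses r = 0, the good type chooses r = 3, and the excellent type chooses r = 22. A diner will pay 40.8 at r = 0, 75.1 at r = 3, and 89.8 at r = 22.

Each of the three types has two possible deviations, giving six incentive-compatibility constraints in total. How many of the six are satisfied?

Good (own payoff 75.1 − 3.7×3 = 64): to r=0 gives 40.8 → no gain ✓; to r=22 gives 89.8 − 3.7×22 = 8.4 → no gain ✓.
Mediocre (own payoff 40.8): to r=3 gives 75.1 − 8.7×3 = 49 → profitable ✗; to r=22 gives 89.8 − 8.7×22 = -101.6 → no gain ✓.
Excellent (own payoff 89.8 − 1.1×22 = 65.6): to r=0 gives 40.8 → no gain ✓; to r=3 gives 75.1 − 1.1×3 = 71.8 → profitable ✗.
4 of the 6 constraints hold; not an equilibrium.

4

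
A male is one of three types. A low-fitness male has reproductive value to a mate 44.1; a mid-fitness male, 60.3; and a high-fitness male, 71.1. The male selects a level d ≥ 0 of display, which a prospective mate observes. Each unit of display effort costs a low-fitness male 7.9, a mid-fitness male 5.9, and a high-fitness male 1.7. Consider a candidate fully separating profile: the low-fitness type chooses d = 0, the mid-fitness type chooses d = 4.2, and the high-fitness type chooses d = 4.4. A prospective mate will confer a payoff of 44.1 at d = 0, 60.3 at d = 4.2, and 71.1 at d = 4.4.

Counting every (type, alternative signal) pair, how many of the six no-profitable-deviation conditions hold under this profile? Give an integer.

4

Mid-fitness (own payoff 60.3 − 5.9×4.2 = 35.52): to d=0 gives 44.1 → profitable ✗; to d=4.4 gives 71.1 − 5.9×4.4 = 45.14 → profitable ✗.
High-fitness (own payoff 71.1 − 1.7×4.4 = 63.62): to d=0 gives 44.1 → no gain ✓; to d=4.2 gives 60.3 − 1.7×4.2 = 53.16 → no gain ✓.
Low-fitness (own payoff 44.1): to d=4.2 gives 60.3 − 7.9×4.2 = 27.12 → no gain ✓; to d=4.4 gives 71.1 − 7.9×4.4 = 36.34 → no gain ✓.
4 of the 6 constraints hold; not an equilibrium.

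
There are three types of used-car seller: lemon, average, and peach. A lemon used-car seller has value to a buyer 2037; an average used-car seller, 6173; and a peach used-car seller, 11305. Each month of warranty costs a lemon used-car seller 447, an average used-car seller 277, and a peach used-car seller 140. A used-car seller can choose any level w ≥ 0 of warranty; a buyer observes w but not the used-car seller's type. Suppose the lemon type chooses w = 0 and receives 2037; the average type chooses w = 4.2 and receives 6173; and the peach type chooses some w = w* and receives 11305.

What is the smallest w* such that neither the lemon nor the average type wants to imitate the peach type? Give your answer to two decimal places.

Lemon type (on-path payoff 2037) won't mimic when 2037 ≥ 11305 − 447·w*, i.e. w* ≥ 20.73.
Average type (on-path payoff 6173 − 277×4.2 = 5009.6) won't mimic when 5009.6 ≥ 11305 − 277·w*, i.e. w* ≥ 22.73.
Both must hold, so w* = max(20.73, 22.73) = 22.73. The average type's constraint binds.

22.73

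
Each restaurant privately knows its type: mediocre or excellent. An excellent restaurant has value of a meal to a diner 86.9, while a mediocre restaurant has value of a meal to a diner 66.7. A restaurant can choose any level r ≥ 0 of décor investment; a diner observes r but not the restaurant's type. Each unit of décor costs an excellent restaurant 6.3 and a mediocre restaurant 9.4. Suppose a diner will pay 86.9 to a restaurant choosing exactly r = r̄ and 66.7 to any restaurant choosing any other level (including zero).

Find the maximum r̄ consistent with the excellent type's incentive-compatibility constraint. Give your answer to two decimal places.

Choosing r̄ yields the excellent type 86.9 − 6.3·r̄; choosing zero yields 66.7.
The excellent type is indifferent at 86.9 − 6.3·r̄ = 66.7, i.e. r̄ = (86.9 − 66.7) / 6.3 ≈ 3.21.
For any r̄ above 3.21 the excellent type would rather pool at zero, so separation collapses.

3.21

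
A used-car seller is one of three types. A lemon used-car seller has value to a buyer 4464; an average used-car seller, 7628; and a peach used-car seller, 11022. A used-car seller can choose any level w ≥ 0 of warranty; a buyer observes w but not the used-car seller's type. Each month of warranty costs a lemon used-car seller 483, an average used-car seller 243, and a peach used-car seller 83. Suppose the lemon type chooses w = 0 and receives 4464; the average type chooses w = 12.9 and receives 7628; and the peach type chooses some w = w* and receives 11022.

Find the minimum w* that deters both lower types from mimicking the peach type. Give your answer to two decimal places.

Average type (on-path payoff 7628 − 243×12.9 = 4493.3) won't mimic when 4493.3 ≥ 11022 − 243·w*, i.e. w* ≥ 26.87.
Lemon type (on-path payoff 4464) won't mimic when 4464 ≥ 11022 − 483·w*, i.e. w* ≥ 13.58.
Both must hold, so w* = max(13.58, 26.87) = 26.87. The average type's constraint binds.

26.87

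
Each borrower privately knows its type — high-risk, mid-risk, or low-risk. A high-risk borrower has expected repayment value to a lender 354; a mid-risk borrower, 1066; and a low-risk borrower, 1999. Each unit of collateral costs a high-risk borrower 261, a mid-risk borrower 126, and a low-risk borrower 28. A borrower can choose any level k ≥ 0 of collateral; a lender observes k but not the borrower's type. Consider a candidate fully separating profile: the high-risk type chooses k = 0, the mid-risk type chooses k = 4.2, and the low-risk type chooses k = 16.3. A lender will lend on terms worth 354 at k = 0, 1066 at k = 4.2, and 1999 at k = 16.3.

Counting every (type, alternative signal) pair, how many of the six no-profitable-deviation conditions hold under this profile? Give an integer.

Low-risk (own payoff 1999 − 28×16.3 = 1542.6): to k=0 gives 354 → no gain ✓; to k=4.2 gives 1066 − 28×4.2 = 948.4 → no gain ✓.
High-risk (own payoff 354): to k=4.2 gives 1066 − 261×4.2 = -30.2 → no gain ✓; to k=16.3 gives 1999 − 261×16.3 = -2255.3 → no gain ✓.
Mid-risk (own payoff 1066 − 126×4.2 = 536.8): to k=0 gives 354 → no gain ✓; to k=16.3 gives 1999 − 126×16.3 = -54.8 → no gain ✓.
6 of the 6 constraints hold; this profile is a separating equilibrium.

6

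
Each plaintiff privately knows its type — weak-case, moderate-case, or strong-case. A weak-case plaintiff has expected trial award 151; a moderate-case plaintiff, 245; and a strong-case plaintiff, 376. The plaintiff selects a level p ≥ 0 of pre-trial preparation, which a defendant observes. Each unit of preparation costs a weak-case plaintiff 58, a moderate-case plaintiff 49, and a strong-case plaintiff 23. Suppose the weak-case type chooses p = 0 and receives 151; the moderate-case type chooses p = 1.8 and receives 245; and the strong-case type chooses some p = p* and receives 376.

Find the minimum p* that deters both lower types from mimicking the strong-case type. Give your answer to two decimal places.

Moderate-case type (on-path payoff 245 − 49×1.8 = 156.8) won't mimic when 156.8 ≥ 376 − 49·p*, i.e. p* ≥ 4.47.
Weak-case type (on-path payoff 151) won't mimic when 151 ≥ 376 − 58·p*, i.e. p* ≥ 3.88.
Both must hold, so p* = max(3.88, 4.47) = 4.47. The moderate-case type's constraint binds.

4.47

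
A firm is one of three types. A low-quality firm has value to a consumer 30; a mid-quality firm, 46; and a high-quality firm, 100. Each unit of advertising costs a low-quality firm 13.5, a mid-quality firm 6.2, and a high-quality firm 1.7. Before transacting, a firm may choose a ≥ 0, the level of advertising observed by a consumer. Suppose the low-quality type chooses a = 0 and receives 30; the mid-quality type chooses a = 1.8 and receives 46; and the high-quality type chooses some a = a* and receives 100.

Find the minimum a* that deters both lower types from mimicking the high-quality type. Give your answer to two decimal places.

Mid-quality type (on-path payoff 46 − 6.2×1.8 = 34.84) won't mimic when 34.84 ≥ 100 − 6.2·a*, i.e. a* ≥ 10.51.
Low-quality type (on-path payoff 30) won't mimic when 30 ≥ 100 − 13.5·a*, i.e. a* ≥ 5.19.
Both must hold, so a* = max(5.19, 10.51) = 10.51. The mid-quality type's constraint binds.

10.51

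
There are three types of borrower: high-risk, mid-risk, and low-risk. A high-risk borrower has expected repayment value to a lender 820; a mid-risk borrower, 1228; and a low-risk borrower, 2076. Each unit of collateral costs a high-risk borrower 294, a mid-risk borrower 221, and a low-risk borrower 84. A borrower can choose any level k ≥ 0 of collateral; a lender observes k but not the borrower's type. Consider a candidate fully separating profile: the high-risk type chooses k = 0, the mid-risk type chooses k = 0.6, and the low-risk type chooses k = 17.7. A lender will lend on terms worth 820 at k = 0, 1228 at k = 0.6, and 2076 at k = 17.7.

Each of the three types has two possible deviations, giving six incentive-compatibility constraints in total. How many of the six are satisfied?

Mid-risk (own payoff 1228 − 221×0.6 = 1095.4): to k=0 gives 820 → no gain ✓; to k=17.7 gives 2076 − 221×17.7 = -1835.7 → no gain ✓.
Low-risk (own payoff 2076 − 84×17.7 = 589.2): to k=0 gives 820 → profitable ✗; to k=0.6 gives 1228 − 84×0.6 = 1177.6 → profitable ✗.
High-risk (own payoff 820): to k=0.6 gives 1228 − 294×0.6 = 1051.6 → profitable ✗; to k=17.7 gives 2076 − 294×17.7 = -3127.8 → no gain ✓.
3 of the 6 constraints hold; not an equilibrium.

3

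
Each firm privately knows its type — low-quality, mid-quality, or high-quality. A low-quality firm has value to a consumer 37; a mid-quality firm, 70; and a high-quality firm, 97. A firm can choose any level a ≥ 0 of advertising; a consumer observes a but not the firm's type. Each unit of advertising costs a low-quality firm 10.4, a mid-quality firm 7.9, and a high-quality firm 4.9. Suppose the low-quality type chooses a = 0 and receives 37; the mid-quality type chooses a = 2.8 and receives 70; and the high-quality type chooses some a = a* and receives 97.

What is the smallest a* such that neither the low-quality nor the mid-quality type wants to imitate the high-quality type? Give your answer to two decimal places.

6.22

Low-quality type (on-path payoff 37) won't mimic when 37 ≥ 97 − 10.4·a*, i.e. a* ≥ 5.77.
Mid-quality type (on-path payoff 70 − 7.9×2.8 = 47.88) won't mimic when 47.88 ≥ 97 − 7.9·a*, i.e. a* ≥ 6.22.
Both must hold, so a* = max(5.77, 6.22) = 6.22. The mid-quality type's constraint binds.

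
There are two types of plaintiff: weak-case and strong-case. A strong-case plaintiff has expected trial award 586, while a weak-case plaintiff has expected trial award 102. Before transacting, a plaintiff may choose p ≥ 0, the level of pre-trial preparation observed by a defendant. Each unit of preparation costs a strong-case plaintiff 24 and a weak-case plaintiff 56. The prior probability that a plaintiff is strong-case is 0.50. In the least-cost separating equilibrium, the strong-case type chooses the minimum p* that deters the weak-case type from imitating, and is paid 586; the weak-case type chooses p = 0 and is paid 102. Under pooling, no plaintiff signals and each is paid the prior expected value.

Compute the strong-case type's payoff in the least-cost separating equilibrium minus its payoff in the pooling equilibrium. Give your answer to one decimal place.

Least-cost separating signal: p* solves 102 = 586 − 56·p*, so p* = (586 − 102)/56 ≈ 8.6429.
Strong-case type's separating payoff: 586 − 24 × p* = 586 − 24 × (586 − 102)/56 = 586 − 11616/56 ≈ 378.571.
Pooling payoff: 0.50 × 586 + 0.50 × 102 = 344.
Difference: 378.571 − 344 = 34.571, i.e. 34.6 to one decimal place.
The strong-case type prefers to separate.

34.6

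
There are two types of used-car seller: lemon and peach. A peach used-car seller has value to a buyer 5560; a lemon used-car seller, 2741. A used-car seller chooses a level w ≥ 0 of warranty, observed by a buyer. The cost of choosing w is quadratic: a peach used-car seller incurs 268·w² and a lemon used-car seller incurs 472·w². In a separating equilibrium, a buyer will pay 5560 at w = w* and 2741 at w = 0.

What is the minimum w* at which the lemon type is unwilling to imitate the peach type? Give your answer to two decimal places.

2.44

The lemon type at w = 0 receives 2741; imitating at w* yields 5560 − 472·w*².
Indifference: 2741 = 5560 − 472·w*², so w*² = (5560 − 2741) / 472 ≈ 5.9725.
w* = √5.9725 ≈ 2.44.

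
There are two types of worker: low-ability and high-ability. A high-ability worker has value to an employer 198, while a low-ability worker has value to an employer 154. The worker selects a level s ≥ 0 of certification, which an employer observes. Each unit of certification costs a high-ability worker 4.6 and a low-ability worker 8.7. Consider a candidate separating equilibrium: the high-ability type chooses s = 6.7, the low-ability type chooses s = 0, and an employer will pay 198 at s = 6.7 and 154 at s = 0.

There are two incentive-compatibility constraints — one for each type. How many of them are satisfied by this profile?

2

Low-ability type: stay at 0 → 154; mimic → 198 − 8.7 × 6.7 = 139.71. IC holds (154 ≥ 139.71).
High-ability type: signal → 198 − 4.6 × 6.7 = 167.18; deviate to 0 → 154. IC holds (167.18 ≥ 154).
2 of 2 constraints hold, so this is a separating equilibrium.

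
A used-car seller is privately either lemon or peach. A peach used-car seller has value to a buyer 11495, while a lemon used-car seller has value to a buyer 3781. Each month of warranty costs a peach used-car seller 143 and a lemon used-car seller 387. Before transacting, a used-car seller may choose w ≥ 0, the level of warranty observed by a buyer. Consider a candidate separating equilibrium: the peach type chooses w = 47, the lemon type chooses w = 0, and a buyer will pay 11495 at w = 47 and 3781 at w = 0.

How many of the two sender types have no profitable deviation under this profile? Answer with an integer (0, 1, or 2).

Lemon type: stay at 0 → 3781; mimic → 11495 − 387 × 47 = -6694. IC holds (3781 ≥ -6694).
Peach type: signal → 11495 − 143 × 47 = 4774; deviate to 0 → 3781. IC holds (4774 ≥ 3781).
2 of 2 constraints hold, so this is a separating equilibrium.

2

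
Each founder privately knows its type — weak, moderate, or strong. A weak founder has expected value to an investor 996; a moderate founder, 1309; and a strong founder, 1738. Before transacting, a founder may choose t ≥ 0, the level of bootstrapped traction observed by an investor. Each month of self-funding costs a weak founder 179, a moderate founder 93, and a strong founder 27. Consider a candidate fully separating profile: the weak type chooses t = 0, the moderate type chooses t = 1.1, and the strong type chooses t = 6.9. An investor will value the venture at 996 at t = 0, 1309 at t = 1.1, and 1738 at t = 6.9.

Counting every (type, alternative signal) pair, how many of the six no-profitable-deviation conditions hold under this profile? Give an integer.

5

Strong (own payoff 1738 − 27×6.9 = 1551.7): to t=0 gives 996 → no gain ✓; to t=1.1 gives 1309 − 27×1.1 = 1279.3 → no gain ✓.
Weak (own payoff 996): to t=1.1 gives 1309 − 179×1.1 = 1112.1 → profitable ✗; to t=6.9 gives 1738 − 179×6.9 = 502.9 → no gain ✓.
Moderate (own payoff 1309 − 93×1.1 = 1206.7): to t=0 gives 996 → no gain ✓; to t=6.9 gives 1738 − 93×6.9 = 1096.3 → no gain ✓.
5 of the 6 constraints hold; not an equilibrium.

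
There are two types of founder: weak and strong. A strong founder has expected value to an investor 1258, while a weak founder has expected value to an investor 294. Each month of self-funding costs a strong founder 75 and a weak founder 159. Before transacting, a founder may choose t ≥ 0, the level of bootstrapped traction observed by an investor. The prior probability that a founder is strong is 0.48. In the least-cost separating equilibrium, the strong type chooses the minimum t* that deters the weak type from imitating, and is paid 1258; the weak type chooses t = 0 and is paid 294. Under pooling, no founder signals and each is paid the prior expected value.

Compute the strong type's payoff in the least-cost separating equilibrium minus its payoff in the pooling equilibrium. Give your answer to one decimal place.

46.6

Least-cost separating signal: t* solves 294 = 1258 − 159·t*, so t* = (1258 − 294)/159 ≈ 6.0629.
Strong type's separating payoff: 1258 − 75 × t* = 1258 − 75 × (1258 − 294)/159 = 1258 − 72300/159 ≈ 803.283.
Pooling payoff: 0.48 × 1258 + 0.52 × 294 = 756.72.
Difference: 803.283 − 756.72 = 46.563, i.e. 46.6 to one decimal place.
The strong type prefers to separate.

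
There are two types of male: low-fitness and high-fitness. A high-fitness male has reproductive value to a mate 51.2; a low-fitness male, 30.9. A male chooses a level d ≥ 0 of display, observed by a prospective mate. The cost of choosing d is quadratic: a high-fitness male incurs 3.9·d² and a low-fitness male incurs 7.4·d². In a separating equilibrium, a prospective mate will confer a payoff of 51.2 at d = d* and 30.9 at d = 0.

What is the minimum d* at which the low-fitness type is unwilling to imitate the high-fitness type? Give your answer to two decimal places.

The low-fitness type at d = 0 receives 30.9; imitating at d* yields 51.2 − 7.4·d*².
Indifference: 30.9 = 51.2 − 7.4·d*², so d*² = (51.2 − 30.9) / 7.4 ≈ 2.7432.
d* = √2.7432 ≈ 1.66.

1.66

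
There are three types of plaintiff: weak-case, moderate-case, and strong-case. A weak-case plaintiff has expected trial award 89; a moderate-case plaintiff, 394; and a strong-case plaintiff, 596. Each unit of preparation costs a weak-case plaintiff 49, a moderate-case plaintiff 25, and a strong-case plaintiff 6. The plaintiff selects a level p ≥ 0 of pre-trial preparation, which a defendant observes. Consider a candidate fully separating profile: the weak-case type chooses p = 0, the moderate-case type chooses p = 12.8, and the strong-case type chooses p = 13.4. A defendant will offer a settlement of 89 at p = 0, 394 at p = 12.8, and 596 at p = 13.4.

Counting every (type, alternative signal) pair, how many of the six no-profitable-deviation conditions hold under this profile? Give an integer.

4

Weak-case (own payoff 89): to p=12.8 gives 394 − 49×12.8 = -233.2 → no gain ✓; to p=13.4 gives 596 − 49×13.4 = -60.6 → no gain ✓.
Moderate-case (own payoff 394 − 25×12.8 = 74): to p=0 gives 89 → profitable ✗; to p=13.4 gives 596 − 25×13.4 = 261 → profitable ✗.
Strong-case (own payoff 596 − 6×13.4 = 515.6): to p=0 gives 89 → no gain ✓; to p=12.8 gives 394 − 6×12.8 = 317.2 → no gain ✓.
4 of the 6 constraints hold; not an equilibrium.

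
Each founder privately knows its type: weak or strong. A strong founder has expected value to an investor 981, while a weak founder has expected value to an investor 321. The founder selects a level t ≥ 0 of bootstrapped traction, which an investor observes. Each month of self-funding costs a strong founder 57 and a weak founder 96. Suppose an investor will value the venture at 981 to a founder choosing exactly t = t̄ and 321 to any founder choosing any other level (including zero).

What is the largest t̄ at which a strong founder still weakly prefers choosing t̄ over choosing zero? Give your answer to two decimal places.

Choosing t̄ yields the strong type 981 − 57·t̄; choosing zero yields 321.
The strong type is indifferent at 981 − 57·t̄ = 321, i.e. t̄ = (981 − 321) / 57 ≈ 11.58.
For any t̄ above 11.58 the strong type would rather pool at zero, so separation collapses.

11.58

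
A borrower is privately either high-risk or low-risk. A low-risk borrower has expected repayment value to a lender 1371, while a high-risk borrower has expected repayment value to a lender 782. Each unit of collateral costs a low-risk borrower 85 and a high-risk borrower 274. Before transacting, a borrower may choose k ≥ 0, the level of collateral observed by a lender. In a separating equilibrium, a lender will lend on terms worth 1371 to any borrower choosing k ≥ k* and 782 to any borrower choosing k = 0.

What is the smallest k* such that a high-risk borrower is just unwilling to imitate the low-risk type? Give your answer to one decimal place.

2.1

A high-risk borrower choosing k = 0 receives 782.
Imitating at k* instead would pay 1371 at cost 274·k*, netting 1371 − 274·k*.
Indifference: 782 = 1371 − 274·k*, so k* = (1371 − 782) / 274 ≈ 2.1.
This is the high-risk type's binding incentive-compatibility constraint; any k ≥ 2.1 sustains separation on that side.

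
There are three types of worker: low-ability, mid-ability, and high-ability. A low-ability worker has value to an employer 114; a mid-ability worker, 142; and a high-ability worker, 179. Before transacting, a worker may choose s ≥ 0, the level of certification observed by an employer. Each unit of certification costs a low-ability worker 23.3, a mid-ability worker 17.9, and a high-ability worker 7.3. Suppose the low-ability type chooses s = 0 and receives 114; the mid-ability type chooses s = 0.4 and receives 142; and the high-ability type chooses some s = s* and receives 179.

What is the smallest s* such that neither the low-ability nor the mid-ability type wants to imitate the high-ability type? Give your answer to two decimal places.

Low-ability type (on-path payoff 114) won't mimic when 114 ≥ 179 − 23.3·s*, i.e. s* ≥ 2.79.
Mid-ability type (on-path payoff 142 − 17.9×0.4 = 134.84) won't mimic when 134.84 ≥ 179 − 17.9·s*, i.e. s* ≥ 2.47.
Both must hold, so s* = max(2.79, 2.47) = 2.79. The low-ability type's constraint binds.

2.79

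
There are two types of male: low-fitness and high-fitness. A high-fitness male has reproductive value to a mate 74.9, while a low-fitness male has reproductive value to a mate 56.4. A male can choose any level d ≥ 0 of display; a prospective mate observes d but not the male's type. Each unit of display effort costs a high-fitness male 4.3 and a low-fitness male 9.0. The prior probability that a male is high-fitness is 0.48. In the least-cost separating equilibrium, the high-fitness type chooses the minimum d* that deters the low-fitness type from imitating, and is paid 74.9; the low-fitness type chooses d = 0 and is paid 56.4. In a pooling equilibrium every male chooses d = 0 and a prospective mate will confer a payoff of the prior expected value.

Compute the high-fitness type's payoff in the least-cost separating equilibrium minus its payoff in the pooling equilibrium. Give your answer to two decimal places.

Least-cost separating signal: d* solves 56.4 = 74.9 − 9.0·d*, so d* = (74.9 − 56.4)/9.0 ≈ 2.0556.
High-fitness type's separating payoff: 74.9 − 4.3 × d* = 74.9 − 4.3 × (74.9 − 56.4)/9.0 = 74.9 − 79.55/9.0 ≈ 66.0611.
Pooling payoff: 0.48 × 74.9 + 0.52 × 56.4 = 65.28.
Difference: 66.0611 − 65.28 = 0.7811, i.e. 0.78 to two decimal places.
The high-fitness type prefers to separate.

0.78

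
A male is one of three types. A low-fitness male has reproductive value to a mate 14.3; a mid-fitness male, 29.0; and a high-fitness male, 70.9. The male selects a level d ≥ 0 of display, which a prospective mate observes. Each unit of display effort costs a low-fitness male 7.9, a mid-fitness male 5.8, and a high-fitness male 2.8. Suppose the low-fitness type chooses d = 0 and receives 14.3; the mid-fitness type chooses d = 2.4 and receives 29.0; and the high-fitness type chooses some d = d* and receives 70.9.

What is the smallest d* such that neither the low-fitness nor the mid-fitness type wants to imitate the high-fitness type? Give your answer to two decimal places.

9.62

Mid-fitness type (on-path payoff 29.0 − 5.8×2.4 = 15.08) won't mimic when 15.08 ≥ 70.9 − 5.8·d*, i.e. d* ≥ 9.62.
Low-fitness type (on-path payoff 14.3) won't mimic when 14.3 ≥ 70.9 − 7.9·d*, i.e. d* ≥ 7.16.
Both must hold, so d* = max(7.16, 9.62) = 9.62. The mid-fitness type's constraint binds.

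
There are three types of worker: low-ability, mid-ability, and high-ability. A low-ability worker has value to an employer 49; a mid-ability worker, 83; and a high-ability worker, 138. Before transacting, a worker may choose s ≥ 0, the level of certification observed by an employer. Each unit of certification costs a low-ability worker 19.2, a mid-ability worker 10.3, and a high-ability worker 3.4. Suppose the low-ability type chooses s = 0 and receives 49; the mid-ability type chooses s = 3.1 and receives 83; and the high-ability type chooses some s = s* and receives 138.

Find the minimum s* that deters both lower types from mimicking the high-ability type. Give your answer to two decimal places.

8.44

Mid-ability type (on-path payoff 83 − 10.3×3.1 = 51.07) won't mimic when 51.07 ≥ 138 − 10.3·s*, i.e. s* ≥ 8.44.
Low-ability type (on-path payoff 49) won't mimic when 49 ≥ 138 − 19.2·s*, i.e. s* ≥ 4.64.
Both must hold, so s* = max(4.64, 8.44) = 8.44. The mid-ability type's constraint binds.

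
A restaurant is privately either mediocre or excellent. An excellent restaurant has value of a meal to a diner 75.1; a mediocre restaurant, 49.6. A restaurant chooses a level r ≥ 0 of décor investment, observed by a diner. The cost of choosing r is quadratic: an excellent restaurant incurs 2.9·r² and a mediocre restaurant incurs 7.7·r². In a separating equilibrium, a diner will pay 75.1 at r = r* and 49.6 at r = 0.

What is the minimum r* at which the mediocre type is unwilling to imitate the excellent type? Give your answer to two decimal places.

1.82

The mediocre type at r = 0 receives 49.6; imitating at r* yields 75.1 − 7.7·r*².
Indifference: 49.6 = 75.1 − 7.7·r*², so r*² = (75.1 − 49.6) / 7.7 ≈ 3.3117.
r* = √3.3117 ≈ 1.82.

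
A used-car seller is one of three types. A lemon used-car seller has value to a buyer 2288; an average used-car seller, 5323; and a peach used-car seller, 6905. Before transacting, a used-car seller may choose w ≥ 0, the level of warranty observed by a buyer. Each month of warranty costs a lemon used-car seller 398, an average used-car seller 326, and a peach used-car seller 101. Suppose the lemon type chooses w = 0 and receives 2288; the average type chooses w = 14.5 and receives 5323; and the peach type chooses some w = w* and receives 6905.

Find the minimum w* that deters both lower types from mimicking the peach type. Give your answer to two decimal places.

19.35

Average type (on-path payoff 5323 − 326×14.5 = 596) won't mimic when 596 ≥ 6905 − 326·w*, i.e. w* ≥ 19.35.
Lemon type (on-path payoff 2288) won't mimic when 2288 ≥ 6905 − 398·w*, i.e. w* ≥ 11.60.
Both must hold, so w* = max(11.60, 19.35) = 19.35. The average type's constraint binds.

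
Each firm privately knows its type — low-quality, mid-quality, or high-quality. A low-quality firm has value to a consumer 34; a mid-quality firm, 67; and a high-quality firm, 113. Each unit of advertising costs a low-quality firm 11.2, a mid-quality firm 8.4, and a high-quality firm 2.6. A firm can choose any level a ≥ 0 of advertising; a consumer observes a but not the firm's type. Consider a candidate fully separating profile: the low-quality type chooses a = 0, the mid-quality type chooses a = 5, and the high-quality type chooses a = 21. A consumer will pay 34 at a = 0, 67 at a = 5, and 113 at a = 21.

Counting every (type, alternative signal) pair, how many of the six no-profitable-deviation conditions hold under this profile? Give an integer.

5

Mid-quality (own payoff 67 − 8.4×5 = 25): to a=0 gives 34 → profitable ✗; to a=21 gives 113 − 8.4×21 = -63.4 → no gain ✓.
High-quality (own payoff 113 − 2.6×21 = 58.4): to a=0 gives 34 → no gain ✓; to a=5 gives 67 − 2.6×5 = 54 → no gain ✓.
Low-quality (own payoff 34): to a=5 gives 67 − 11.2×5 = 11 → no gain ✓; to a=21 gives 113 − 11.2×21 = -122.2 → no gain ✓.
5 of the 6 constraints hold; not an equilibrium.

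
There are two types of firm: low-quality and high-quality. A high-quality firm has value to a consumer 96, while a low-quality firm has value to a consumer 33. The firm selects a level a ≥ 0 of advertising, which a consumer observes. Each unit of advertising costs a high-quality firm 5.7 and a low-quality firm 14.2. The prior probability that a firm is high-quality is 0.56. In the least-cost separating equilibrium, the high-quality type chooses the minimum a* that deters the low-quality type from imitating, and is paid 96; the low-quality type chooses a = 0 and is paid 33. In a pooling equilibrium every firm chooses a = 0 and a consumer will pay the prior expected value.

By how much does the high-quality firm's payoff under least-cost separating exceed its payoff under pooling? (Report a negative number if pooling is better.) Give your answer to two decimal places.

Least-cost separating signal: a* solves 33 = 96 − 14.2·a*, so a* = (96 − 33)/14.2 ≈ 4.4366.
High-quality type's separating payoff: 96 − 5.7 × a* = 96 − 5.7 × (96 − 33)/14.2 = 96 − 359.1/14.2 ≈ 70.7113.
Pooling payoff: 0.56 × 96 + 0.44 × 33 = 68.28.
Difference: 70.7113 − 68.28 = 2.4313, i.e. 2.43 to two decimal places.
The high-quality type prefers to separate.

2.43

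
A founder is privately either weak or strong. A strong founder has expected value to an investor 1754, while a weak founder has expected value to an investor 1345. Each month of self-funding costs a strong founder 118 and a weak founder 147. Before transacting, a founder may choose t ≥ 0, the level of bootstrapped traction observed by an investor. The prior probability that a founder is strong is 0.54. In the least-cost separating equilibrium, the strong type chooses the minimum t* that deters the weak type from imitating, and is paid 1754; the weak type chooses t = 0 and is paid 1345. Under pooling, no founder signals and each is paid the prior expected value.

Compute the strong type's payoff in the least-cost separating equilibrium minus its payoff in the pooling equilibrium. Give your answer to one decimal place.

-140.2

Least-cost separating signal: t* solves 1345 = 1754 − 147·t*, so t* = (1754 − 1345)/147 ≈ 2.7823.
Strong type's separating payoff: 1754 − 118 × t* = 1754 − 118 × (1754 − 1345)/147 = 1754 − 48262/147 ≈ 1425.687.
Pooling payoff: 0.54 × 1754 + 0.46 × 1345 = 1565.86.
Difference: 1425.687 − 1565.86 = -140.173, i.e. -140.2 to one decimal place.
The strong type would prefer the pooling outcome.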